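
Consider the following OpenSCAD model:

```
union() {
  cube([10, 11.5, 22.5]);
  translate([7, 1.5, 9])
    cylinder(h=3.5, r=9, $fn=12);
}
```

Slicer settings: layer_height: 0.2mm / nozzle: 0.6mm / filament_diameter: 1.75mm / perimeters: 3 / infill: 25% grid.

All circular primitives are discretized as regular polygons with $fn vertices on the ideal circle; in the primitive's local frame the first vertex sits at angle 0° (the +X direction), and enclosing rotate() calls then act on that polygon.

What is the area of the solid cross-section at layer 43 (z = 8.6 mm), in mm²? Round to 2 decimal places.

115.00 mm²

At z = 8.6 mm: the 10×11.5 cube contributes its full rectangle (area 115.00 mm²); the cylinder at (7, 1.5) is not intersected at this z (z outside [9, 12.5]); Combining (union): only the 10×11.5 cube is present, so the union is just that shape — area = 115.00 mm². Overall, the cross-section is a single solid region. Net area = 115.00 mm².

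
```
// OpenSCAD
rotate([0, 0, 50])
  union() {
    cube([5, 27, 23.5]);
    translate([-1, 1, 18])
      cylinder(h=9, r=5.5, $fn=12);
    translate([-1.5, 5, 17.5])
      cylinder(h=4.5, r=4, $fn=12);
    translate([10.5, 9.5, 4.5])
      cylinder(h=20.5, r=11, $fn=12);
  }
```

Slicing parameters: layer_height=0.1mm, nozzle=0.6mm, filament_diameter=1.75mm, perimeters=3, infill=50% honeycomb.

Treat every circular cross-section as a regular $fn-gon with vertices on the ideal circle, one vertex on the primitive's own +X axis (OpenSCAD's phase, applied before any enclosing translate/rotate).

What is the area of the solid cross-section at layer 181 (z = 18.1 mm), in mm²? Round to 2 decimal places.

512.57 mm²

At z = 18.1 mm: the 5×27 cube contributes its full rectangle (area 135.00 mm²); the cylinder at (-1, 1): section is a regular 12-gon, circumradius r=5.5 (area = (12/2)·5.500²·sin(360°/12) = 90.75 mm²); the r=4 cylinder at (-1.5, 5) contributes a regular 12-gon of circumradius 4 (area = (12/2)·4.000²·sin(360°/12) = 48.00 mm²); the r=11 cylinder at (10.5, 9.5) gives a regular 12-gon of circumradius 11 (constant along its height) (area = (12/2)·11.000²·sin(360°/12) = 363.00 mm²); Combining (union): the regions partially overlap — summed areas 636.75 mm² minus the doubly-counted overlap 124.18 mm² gives 512.57 mm² — area = 512.57 mm²; (rotated 50° about Z; rotation is an isometry so areas/perimeters/island counts are preserved). Overall, the cross-section is a single solid region. Net area = 512.57 mm².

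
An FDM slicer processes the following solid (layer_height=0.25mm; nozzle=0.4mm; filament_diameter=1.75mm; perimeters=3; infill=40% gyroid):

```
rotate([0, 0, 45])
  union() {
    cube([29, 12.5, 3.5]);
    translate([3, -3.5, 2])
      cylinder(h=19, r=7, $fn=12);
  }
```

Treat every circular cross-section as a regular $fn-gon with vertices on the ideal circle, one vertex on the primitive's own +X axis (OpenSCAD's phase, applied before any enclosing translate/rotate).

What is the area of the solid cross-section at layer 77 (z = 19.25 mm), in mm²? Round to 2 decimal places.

At z = 19.25 mm: the cube is absent (z outside [0, 3.5]); the r=7 cylinder at (3, -3.5) gives a regular 12-gon of circumradius 7 (constant along its height) (area = (12/2)·7.000²·sin(360°/12) = 147.00 mm²); Combining (union): only the r=7 cylinder at (3, -3.5) is present, so the union is just that shape — area = 147.00 mm²; (whole slice rotated 45° about Z — lengths, areas and connectivity unchanged). Overall, the cross-section is a single solid region. Net area = 147.00 mm².

147.00 mm²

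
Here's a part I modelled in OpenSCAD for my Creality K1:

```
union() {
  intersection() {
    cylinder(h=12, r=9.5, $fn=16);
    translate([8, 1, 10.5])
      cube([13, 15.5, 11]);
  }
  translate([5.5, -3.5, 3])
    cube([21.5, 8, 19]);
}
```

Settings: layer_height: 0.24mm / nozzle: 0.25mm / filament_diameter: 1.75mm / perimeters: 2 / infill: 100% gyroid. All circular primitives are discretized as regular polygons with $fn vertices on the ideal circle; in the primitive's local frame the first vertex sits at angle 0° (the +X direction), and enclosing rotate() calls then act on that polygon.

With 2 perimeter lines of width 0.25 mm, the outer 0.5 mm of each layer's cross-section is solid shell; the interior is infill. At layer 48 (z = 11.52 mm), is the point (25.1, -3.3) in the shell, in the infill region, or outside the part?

At z = 11.52 mm: the cylinder: section is a regular 16-gon, circumradius r=9.5; the cube at (8, 1) (footprint 13×15.5) is included at this height; After intersecting: the 13×15.5 cube at (8, 1) partially overlaps the r=9.5 cylinder; clipping to the common part keeps 3.19 mm² — 1 connected region; the cube at (5.5, -3.5) is present — its section is the full 21.5×8 rectangle; Combining (union): the regions partially overlap (shared area 3.16 mm²), so overlapping operands fuse into one piece — 1 connected region. Overall, the cross-section is a single solid region. The nearest boundary edge runs (27.00, -3.50)→(5.50, -3.50); distance from the point to it = 0.20 mm. The point is inside the cross-section, 0.20 mm from the nearest boundary — within the 0.5 mm shell band (2 × 0.25).

shell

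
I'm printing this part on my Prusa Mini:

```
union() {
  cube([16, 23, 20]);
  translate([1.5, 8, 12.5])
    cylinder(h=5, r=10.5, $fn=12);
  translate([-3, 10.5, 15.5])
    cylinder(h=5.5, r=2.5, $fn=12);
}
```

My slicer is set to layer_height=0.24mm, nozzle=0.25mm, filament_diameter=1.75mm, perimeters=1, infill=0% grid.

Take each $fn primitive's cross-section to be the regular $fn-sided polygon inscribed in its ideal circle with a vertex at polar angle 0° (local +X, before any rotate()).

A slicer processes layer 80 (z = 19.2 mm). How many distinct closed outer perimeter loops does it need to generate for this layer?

2

At z = 19.2 mm: the 16×23 cube contributes its full rectangle; the cylinder at (1.5, 8) is absent (z outside [12.5, 17.5]); the r=2.5 cylinder at (-3, 10.5) gives a regular 12-gon of circumradius 2.5 (constant along its height); Taking the union: the 2 present regions are separate (no shared area or edge), so areas and boundary lengths simply add and each stays a separate island — 2 connected regions. The result has 2 disconnected regions.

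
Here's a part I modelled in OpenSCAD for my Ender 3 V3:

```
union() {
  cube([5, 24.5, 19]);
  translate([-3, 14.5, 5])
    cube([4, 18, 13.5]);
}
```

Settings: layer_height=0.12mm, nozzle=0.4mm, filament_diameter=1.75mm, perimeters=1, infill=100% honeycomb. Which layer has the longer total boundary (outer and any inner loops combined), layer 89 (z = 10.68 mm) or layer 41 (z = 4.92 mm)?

layer 89 (z = 10.68 mm)

Layer 89 (z = 10.68): the cube (footprint 5×24.5) is included at this height (perimeter 59.00 mm); the 4×18 cube at (-3, 14.5) contributes its full rectangle (perimeter 44.00 mm); Combining (union): the regions partially overlap (shared area 10.00 mm²), so the edge portions inside another operand are dropped and the merged outline is re-measured after clipping — boundary = 81.00 mm. So its perimeter = 81.00 mm. Layer 41 (z = 4.92): the 5×24.5 cube contributes its full rectangle (perimeter 59.00 mm); the cube at (-3, 14.5) is absent (z outside [5, 18.5]); Taking the union: only the 5×24.5 cube is present, so the union is just that shape — boundary = 59.00 mm. So its perimeter = 59.00 mm. Layer 89 is larger (81.00 vs 59.00 mm).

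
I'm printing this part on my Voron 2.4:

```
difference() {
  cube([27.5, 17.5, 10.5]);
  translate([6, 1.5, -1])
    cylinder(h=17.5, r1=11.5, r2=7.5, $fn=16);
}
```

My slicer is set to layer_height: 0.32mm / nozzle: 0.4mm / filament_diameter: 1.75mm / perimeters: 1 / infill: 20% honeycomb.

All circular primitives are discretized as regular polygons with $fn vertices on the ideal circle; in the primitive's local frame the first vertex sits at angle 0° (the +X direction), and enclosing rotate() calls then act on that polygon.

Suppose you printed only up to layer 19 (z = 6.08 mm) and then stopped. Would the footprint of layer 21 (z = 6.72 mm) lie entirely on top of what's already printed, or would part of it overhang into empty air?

part overhangs

Compare the two slices. At z = 6.08: the 27.5×17.5 cube contributes its full rectangle (area 481.25 mm²); the cone at (6, 1.5): at t=0.405 of its height the radius interpolates to r₁+(r₂−r₁)t = 9.882, giving a regular 16-gon of that circumradius (area = (16/2)·9.882²·sin(360°/16) = 298.95 mm²); After the difference (first − rest): starting from the 27.5×17.5 cube (481.25 mm²), the cone at (6, 1.5) partially overlaps it — only the 152.89 mm² overlap (of its 298.95 mm²) is removed, clipping the outline — area = 328.36 mm². At z = 6.72: the cube (footprint 27.5×17.5) is included at this height (area 481.25 mm²); the cone at (6, 1.5) (r1=11.5→r2=7.5) has section circumradius 9.735 here — a regular 16-gon (area = (16/2)·9.735²·sin(360°/16) = 290.16 mm²); Taking the first minus the rest: starting from the 27.5×17.5 cube (481.25 mm²), the cone at (6, 1.5) partially overlaps it — only the 149.54 mm² overlap (of its 290.16 mm²) is removed, clipping the outline — area = 331.71 mm². Checking containment: at z = 6.72 the cross-section extends beyond the z = 6.08 cross-section by about 3.35 mm².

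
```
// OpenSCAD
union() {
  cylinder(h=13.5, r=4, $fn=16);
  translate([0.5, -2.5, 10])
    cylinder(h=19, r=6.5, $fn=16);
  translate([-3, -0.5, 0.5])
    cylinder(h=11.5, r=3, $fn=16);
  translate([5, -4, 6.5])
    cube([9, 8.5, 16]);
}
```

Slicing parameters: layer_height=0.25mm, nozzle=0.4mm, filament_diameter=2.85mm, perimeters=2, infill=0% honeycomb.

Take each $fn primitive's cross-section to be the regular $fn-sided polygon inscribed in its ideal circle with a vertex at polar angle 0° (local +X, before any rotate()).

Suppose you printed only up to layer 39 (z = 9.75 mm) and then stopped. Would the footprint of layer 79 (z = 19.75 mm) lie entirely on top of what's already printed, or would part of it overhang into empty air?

Compare the two slices. At z = 9.75: the r=4 cylinder contributes a regular 16-gon of circumradius 4 (area = (16/2)·4.000²·sin(360°/16) = 48.98 mm²); the cylinder at (0.5, -2.5) is not intersected at this z (z outside [10, 29]); the r=3 cylinder at (-3, -0.5) contributes a regular 16-gon of circumradius 3 (area = (16/2)·3.000²·sin(360°/16) = 27.55 mm²); the 9×8.5 cube at (5, -4) contributes its full rectangle (area 76.50 mm²); Merging all regions: the regions partially overlap — summed areas 153.04 mm² minus the doubly-counted overlap 16.73 mm² gives 136.31 mm² — area = 136.31 mm². At z = 19.75: the cylinder is absent (z outside [0, 13.5]); the cylinder at (0.5, -2.5): section is a regular 16-gon, circumradius r=6.5 (area = (16/2)·6.500²·sin(360°/16) = 129.35 mm²); the cylinder at (-3, -0.5) does not reach this height (z outside [0.5, 12]); the cube at (5, -4) is present — its section is the full 9×8.5 rectangle (area 76.50 mm²); Taking the union: the regions partially overlap — summed areas 205.85 mm² minus the doubly-counted overlap 8.83 mm² gives 197.02 mm² — area = 197.02 mm². Checking containment: at z = 19.75 the cross-section extends beyond the z = 9.75 cross-section by about 62.64 mm².

part overhangs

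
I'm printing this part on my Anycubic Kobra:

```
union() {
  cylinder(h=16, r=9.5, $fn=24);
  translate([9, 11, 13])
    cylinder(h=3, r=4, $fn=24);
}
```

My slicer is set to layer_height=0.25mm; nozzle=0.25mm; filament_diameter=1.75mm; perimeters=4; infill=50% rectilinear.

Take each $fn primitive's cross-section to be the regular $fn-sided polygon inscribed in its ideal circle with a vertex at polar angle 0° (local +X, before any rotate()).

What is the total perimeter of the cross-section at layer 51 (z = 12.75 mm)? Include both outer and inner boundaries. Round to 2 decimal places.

At z = 12.75 mm: the r=9.5 cylinder gives a regular 24-gon of circumradius 9.5 (constant along its height) (perimeter = 2·24·9.500·sin(180°/24) = 59.52 mm); the cylinder at (9, 11) does not reach this height (z outside [13, 16]); Combining (union): only the r=9.5 cylinder is present, so the union is just that shape — boundary = 59.52 mm. Overall, the cross-section is a single solid region. Total boundary length (outer) = 59.52 mm.

59.52 mm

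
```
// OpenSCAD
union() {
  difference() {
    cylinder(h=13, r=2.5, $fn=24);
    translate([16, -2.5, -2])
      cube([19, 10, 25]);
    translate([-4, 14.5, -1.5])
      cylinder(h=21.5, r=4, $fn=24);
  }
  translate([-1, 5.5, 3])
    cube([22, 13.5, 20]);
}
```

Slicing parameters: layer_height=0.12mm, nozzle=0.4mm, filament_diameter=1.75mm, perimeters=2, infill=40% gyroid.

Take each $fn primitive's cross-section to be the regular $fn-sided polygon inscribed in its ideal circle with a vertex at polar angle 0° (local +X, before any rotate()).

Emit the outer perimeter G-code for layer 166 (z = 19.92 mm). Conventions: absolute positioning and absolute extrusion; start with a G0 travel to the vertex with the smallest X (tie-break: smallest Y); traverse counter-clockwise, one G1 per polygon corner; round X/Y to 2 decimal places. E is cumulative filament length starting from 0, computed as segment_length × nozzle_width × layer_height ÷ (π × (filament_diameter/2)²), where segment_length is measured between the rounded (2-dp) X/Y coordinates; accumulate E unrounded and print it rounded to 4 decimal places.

At z = 19.92 mm: the cylinder does not reach this height (z outside [0, 13]); the 19×10 cube at (16, -2.5) contributes its full rectangle; the r=4 cylinder at (-4, 14.5) gives a regular 24-gon of circumradius 4 (constant along its height); After the difference (first − rest): the first operand is absent here, so nothing remains; the cube at (-1, 5.5) is present — its section is the full 22×13.5 rectangle; Merging all regions: only the 22×13.5 cube at (-1, 5.5) is present, so the union is just that shape — 1 connected region. The outline is a single polygon with 4 vertices. Extrusion per mm of travel: 0.4 × 0.12 / (π × 0.875²) = 0.019956. Accumulating E over each segment gives final E = 1.4169.

G0 X-1.00 Y5.50 Z19.92
G1 X21.00 Y5.50 E0.4390
G1 X21.00 Y19.00 E0.7084
G1 X-1.00 Y19.00 E1.1475
G1 X-1.00 Y5.50 E1.4169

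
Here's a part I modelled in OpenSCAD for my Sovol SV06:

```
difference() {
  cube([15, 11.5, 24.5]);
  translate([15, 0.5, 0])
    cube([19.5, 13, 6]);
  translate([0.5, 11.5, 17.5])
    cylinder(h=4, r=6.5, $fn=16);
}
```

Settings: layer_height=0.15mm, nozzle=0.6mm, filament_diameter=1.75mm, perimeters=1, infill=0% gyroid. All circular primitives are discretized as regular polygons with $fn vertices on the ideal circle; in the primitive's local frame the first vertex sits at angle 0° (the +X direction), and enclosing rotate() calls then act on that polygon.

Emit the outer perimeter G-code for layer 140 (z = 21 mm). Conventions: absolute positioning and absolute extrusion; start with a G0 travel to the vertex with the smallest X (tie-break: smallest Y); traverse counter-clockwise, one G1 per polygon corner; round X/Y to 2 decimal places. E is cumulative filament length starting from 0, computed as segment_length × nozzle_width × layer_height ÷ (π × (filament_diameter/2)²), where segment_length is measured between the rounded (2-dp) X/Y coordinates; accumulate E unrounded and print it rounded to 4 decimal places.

At z = 21 mm: the cube is present — its section is the full 15×11.5 rectangle; the cube at (15, 0.5) is not intersected at this z (z outside [0, 6]); the cylinder at (0.5, 11.5): section is a regular 16-gon, circumradius r=6.5; Subtracting the remaining from the first: starting from the 15×11.5 cube, the r=6.5 cylinder at (0.5, 11.5) partially overlaps it — only the 35.56 mm² overlap (of its 129.35 mm²) is removed, clipping the outline — 1 connected region. The outline is a single polygon with 9 vertices. Extrusion per mm of travel: 0.6 × 0.15 / (π × 0.875²) = 0.037418. Accumulating E over each segment gives final E = 1.8806.

G0 X0.00 Y0.00 Z21.00
G1 X15.00 Y0.00 E0.5613
G1 X15.00 Y11.50 E0.9916
G1 X7.00 Y11.50 E1.2909
G1 X6.51 Y9.01 E1.3859
G1 X5.10 Y6.90 E1.4808
G1 X2.99 Y5.49 E1.5758
G1 X0.50 Y5.00 E1.6707
G1 X0.00 Y5.10 E1.6898
G1 X0.00 Y0.00 E1.8806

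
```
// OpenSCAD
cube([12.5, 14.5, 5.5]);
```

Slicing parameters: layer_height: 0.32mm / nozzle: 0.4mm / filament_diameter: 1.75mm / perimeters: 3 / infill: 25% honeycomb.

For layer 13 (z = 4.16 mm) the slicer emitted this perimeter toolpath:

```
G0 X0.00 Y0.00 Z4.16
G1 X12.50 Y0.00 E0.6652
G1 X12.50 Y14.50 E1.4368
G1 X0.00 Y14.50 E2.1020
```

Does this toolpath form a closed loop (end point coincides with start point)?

no

Start point (G0): (0.00, 0.00). End point (last G1): the path does not return to the start — open.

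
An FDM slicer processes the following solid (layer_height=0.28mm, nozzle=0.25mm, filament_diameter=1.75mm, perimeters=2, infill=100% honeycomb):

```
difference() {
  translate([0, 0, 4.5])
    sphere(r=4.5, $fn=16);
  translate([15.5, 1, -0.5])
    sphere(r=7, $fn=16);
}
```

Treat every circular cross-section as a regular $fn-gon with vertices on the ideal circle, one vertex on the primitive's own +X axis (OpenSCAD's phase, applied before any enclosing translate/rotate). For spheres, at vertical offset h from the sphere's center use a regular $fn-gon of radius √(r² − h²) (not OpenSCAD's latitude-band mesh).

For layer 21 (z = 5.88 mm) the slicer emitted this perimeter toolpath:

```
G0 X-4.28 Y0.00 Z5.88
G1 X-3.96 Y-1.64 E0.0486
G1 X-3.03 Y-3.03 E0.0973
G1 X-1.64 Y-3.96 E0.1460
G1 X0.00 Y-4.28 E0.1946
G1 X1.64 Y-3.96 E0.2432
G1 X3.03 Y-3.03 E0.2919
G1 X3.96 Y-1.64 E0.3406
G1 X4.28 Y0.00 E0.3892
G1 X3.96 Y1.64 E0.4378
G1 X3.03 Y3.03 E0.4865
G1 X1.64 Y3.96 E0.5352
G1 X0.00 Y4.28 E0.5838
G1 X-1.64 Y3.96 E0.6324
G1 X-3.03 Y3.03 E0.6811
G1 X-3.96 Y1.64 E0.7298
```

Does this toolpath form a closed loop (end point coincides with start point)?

no

Start point (G0): (-4.28, 0.00). End point (last G1): the path does not return to the start — open.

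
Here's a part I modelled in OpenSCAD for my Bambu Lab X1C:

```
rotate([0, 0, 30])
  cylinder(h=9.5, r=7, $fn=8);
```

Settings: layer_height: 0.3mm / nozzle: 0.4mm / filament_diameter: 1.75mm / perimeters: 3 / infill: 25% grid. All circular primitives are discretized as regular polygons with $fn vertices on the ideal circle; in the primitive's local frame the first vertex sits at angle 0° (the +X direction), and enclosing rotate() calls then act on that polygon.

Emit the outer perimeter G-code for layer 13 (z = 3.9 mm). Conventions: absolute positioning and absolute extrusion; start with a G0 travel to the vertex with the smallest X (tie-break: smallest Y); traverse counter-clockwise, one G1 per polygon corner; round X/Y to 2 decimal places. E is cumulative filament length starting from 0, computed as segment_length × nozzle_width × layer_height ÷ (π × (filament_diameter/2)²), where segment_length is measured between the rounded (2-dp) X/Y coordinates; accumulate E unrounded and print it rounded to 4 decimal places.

At z = 3.9 mm: the r=7 cylinder contributes a regular 8-gon of circumradius 7; (whole slice rotated 30° about Z — lengths, areas and connectivity unchanged). The outline is a single polygon with 8 vertices. Extrusion per mm of travel: 0.4 × 0.3 / (π × 0.875²) = 0.049890. Accumulating E over each segment gives final E = 2.1377.

G0 X-6.76 Y1.81 Z3.90
G1 X-6.06 Y-3.50 E0.2672
G1 X-1.81 Y-6.76 E0.5344
G1 X3.50 Y-6.06 E0.8016
G1 X6.76 Y-1.81 E1.0689
G1 X6.06 Y3.50 E1.3361
G1 X1.81 Y6.76 E1.6033
G1 X-3.50 Y6.06 E1.8705
G1 X-6.76 Y1.81 E2.1377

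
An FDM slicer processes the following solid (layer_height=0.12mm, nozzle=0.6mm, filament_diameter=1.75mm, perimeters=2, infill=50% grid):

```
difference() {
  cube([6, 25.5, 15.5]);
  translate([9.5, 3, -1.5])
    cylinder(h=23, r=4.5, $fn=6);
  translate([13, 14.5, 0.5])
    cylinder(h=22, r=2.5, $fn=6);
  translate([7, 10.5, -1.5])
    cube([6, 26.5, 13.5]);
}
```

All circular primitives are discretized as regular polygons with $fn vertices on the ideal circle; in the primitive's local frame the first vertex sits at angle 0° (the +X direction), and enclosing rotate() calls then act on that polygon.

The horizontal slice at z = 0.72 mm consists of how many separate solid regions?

At z = 0.72 mm: the cube is present — its section is the full 6×25.5 rectangle; the r=4.5 cylinder at (9.5, 3) contributes a regular 6-gon of circumradius 4.5; the cylinder at (13, 14.5): section is a regular 6-gon, circumradius r=2.5; the cube at (7, 10.5) is present — its section is the full 6×26.5 rectangle; Taking the first minus the rest: starting from the 6×25.5 cube, the r=4.5 cylinder at (9.5, 3) partially overlaps it — only the 1.73 mm² overlap (of its 52.61 mm²) is removed, clipping the outline; the r=2.5 cylinder at (13, 14.5) misses the remaining region (no effect); the 6×26.5 cube at (7, 10.5) misses the remaining region (no effect) — 1 connected region. The result has 1 disconnected region.

1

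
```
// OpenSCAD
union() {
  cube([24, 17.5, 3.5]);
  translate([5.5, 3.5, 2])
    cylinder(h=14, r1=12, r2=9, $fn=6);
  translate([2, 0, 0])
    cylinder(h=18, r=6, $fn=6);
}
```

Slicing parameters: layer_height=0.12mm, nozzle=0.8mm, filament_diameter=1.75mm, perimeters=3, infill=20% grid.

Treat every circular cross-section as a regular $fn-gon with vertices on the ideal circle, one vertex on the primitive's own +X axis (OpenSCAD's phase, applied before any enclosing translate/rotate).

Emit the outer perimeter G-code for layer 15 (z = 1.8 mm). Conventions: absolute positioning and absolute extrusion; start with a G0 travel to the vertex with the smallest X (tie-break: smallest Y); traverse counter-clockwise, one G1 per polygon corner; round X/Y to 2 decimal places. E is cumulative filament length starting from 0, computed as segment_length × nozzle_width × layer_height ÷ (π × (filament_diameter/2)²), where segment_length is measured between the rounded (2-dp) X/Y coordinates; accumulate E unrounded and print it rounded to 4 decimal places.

G0 X-4.00 Y0.00 Z1.80
G1 X-1.00 Y-5.20 E0.2396
G1 X5.00 Y-5.20 E0.4791
G1 X8.00 Y0.00 E0.7187
G1 X24.00 Y0.00 E1.3573
G1 X24.00 Y17.50 E2.0557
G1 X0.00 Y17.50 E3.0136
G1 X0.00 Y5.20 E3.5046
G1 X-1.00 Y5.20 E3.5445
G1 X-4.00 Y0.00 E3.7841

At z = 1.8 mm: the cube is present — its section is the full 24×17.5 rectangle; the cone at (5.5, 3.5) is absent (z outside [2, 16]); the r=6 cylinder at (2, 0) gives a regular 6-gon of circumradius 6 (constant along its height); Merging all regions: the regions partially overlap (shared area 33.77 mm²), so overlapping operands fuse into one piece — 1 connected region. The outline is a single polygon with 9 vertices. Extrusion per mm of travel: 0.8 × 0.12 / (π × 0.875²) = 0.039912. Accumulating E over each segment gives final E = 3.7841.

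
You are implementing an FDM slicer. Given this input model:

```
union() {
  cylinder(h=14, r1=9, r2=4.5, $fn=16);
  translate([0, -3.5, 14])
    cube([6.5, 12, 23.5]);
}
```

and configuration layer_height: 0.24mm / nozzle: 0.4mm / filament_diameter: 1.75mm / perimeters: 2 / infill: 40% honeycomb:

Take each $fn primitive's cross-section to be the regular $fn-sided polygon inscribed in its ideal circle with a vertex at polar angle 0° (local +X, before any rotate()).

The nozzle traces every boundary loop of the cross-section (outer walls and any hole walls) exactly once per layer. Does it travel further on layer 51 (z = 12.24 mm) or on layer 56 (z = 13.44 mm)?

Layer 51 (z = 12.24): the cone contributes a regular 16-gon of circumradius 5.066 (interpolated between r1=9 and r2=4.5 at t=0.874) (perimeter = 2·16·5.066·sin(180°/16) = 31.62 mm); the cube at (0, -3.5) does not reach this height (z outside [14, 37.5]); Combining (union): only the cone is present, so the union is just that shape — boundary = 31.62 mm. So its perimeter = 31.62 mm. Layer 56 (z = 13.44): the cone: at t=0.960 of its height the radius interpolates to r₁+(r₂−r₁)t = 4.680, giving a regular 16-gon of that circumradius (perimeter = 2·16·4.680·sin(180°/16) = 29.22 mm); the cube at (0, -3.5) does not reach this height (z outside [14, 37.5]); Taking the union: only the cone is present, so the union is just that shape — boundary = 29.22 mm. So its perimeter = 29.22 mm. Layer 51 is larger (31.62 vs 29.22 mm).

layer 51 (z = 12.24 mm)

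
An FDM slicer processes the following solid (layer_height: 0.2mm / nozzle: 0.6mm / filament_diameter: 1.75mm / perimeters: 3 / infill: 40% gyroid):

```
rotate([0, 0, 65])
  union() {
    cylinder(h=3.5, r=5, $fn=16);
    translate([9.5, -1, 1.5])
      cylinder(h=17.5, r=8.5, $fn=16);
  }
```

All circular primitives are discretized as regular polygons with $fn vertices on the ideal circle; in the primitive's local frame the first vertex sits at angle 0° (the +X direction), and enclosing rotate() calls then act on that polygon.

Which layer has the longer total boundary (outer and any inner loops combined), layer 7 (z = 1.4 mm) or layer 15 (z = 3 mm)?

Layer 7 (z = 1.4): the r=5 cylinder gives a regular 16-gon of circumradius 5 (constant along its height) (perimeter = 2·16·5.000·sin(180°/16) = 31.21 mm); the cylinder at (9.5, -1) is absent (z outside [1.5, 19]); Combining (union): only the r=5 cylinder is present, so the union is just that shape — boundary = 31.21 mm; (whole slice rotated 65° about Z — lengths, areas and connectivity unchanged). So its perimeter = 31.21 mm. Layer 15 (z = 3): the cylinder: section is a regular 16-gon, circumradius r=5 (perimeter = 2·16·5.000·sin(180°/16) = 31.21 mm); the cylinder at (9.5, -1): section is a regular 16-gon, circumradius r=8.5 (perimeter = 2·16·8.500·sin(180°/16) = 53.06 mm); Merging all regions: the regions partially overlap (shared area 22.91 mm²), so the edge portions inside another operand are dropped and the merged outline is re-measured after clipping — boundary = 64.45 mm; (rotated 65° about Z; rotation is an isometry so areas/perimeters/island counts are preserved). So its perimeter = 64.45 mm. Layer 15 is larger (64.45 vs 31.21 mm).

layer 15 (z = 3 mm)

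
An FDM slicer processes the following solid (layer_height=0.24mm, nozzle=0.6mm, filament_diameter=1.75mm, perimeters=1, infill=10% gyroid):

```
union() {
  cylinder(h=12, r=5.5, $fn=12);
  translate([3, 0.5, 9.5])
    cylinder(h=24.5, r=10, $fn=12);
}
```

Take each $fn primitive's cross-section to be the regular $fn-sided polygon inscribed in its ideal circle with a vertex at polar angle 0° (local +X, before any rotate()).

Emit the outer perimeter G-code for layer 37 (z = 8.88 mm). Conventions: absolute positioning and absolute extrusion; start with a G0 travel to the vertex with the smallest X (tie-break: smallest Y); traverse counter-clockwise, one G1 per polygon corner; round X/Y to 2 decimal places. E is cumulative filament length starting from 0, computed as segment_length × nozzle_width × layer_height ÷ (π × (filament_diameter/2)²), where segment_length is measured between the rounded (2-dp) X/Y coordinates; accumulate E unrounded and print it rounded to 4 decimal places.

G0 X-5.50 Y0.00 Z8.88
G1 X-4.76 Y-2.75 E0.1705
G1 X-2.75 Y-4.76 E0.3407
G1 X0.00 Y-5.50 E0.5112
G1 X2.75 Y-4.76 E0.6817
G1 X4.76 Y-2.75 E0.8518
G1 X5.50 Y0.00 E1.0223
G1 X4.76 Y2.75 E1.1928
G1 X2.75 Y4.76 E1.3630
G1 X0.00 Y5.50 E1.5335
G1 X-2.75 Y4.76 E1.7040
G1 X-4.76 Y2.75 E1.8742
G1 X-5.50 Y0.00 E2.0447

At z = 8.88 mm: the r=5.5 cylinder contributes a regular 12-gon of circumradius 5.5; the cylinder at (3, 0.5) is not intersected at this z (z outside [9.5, 34]); Merging all regions: only the r=5.5 cylinder is present, so the union is just that shape — 1 connected region. The outline is a single polygon with 12 vertices. Extrusion per mm of travel: 0.6 × 0.24 / (π × 0.875²) = 0.059868. Accumulating E over each segment gives final E = 2.0447.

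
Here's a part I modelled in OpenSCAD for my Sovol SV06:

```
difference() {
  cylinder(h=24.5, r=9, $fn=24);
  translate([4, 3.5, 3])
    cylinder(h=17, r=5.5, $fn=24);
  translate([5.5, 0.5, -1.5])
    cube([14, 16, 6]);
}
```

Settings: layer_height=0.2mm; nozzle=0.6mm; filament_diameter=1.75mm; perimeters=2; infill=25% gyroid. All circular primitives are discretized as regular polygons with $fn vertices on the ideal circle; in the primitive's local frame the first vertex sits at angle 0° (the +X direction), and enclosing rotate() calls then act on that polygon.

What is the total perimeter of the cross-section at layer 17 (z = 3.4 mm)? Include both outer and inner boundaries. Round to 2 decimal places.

At z = 3.4 mm: the r=9 cylinder gives a regular 24-gon of circumradius 9 (constant along its height) (perimeter = 2·24·9.000·sin(180°/24) = 56.39 mm); the r=5.5 cylinder at (4, 3.5) contributes a regular 24-gon of circumradius 5.5 (perimeter = 2·24·5.500·sin(180°/24) = 34.46 mm); the cube at (5.5, 0.5) is present — its section is the full 14×16 rectangle (perimeter 60.00 mm); Subtracting the remaining from the first: starting from the r=9 cylinder, the r=5.5 cylinder at (4, 3.5) partially overlaps it — only the 79.80 mm² overlap (of its 93.95 mm²) is removed, clipping the outline; the 14×16 cube at (5.5, 0.5) partially overlaps it — only the 0.08 mm² overlap (of its 224.00 mm²) is removed, clipping the outline — boundary = 66.40 mm. Overall, the cross-section is a single solid region. Total boundary length (outer) = 66.40 mm.

66.40 mm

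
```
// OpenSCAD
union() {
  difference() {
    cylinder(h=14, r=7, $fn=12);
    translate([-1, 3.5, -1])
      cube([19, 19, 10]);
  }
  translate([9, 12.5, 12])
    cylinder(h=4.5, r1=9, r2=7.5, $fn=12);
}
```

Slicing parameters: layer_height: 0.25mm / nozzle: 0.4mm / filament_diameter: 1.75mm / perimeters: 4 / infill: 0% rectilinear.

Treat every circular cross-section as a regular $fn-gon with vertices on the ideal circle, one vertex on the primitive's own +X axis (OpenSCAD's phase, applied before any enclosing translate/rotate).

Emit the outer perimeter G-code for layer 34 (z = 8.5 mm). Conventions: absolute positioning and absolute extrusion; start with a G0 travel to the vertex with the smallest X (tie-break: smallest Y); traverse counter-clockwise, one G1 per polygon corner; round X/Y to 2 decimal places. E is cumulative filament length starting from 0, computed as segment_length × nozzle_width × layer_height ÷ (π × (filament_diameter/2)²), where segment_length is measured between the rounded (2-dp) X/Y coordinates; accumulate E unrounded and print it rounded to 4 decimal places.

At z = 8.5 mm: the r=7 cylinder gives a regular 12-gon of circumradius 7 (constant along its height); the 19×19 cube at (-1, 3.5) contributes its full rectangle; Subtracting the remaining from the first: starting from the r=7 cylinder, the 19×19 cube at (-1, 3.5) partially overlaps it — only the 17.26 mm² overlap (of its 361.00 mm²) is removed, clipping the outline — 1 connected region; the cone at (9, 12.5) is absent (z outside [12, 16.5]); Taking the union: only that combined region is present, so the union is just that shape — 1 connected region. The outline is a single polygon with 12 vertices. Extrusion per mm of travel: 0.4 × 0.25 / (π × 0.875²) = 0.041575. Accumulating E over each segment gives final E = 1.8910.

G0 X-7.00 Y0.00 Z8.50
G1 X-6.06 Y-3.50 E0.1507
G1 X-3.50 Y-6.06 E0.3012
G1 X0.00 Y-7.00 E0.4519
G1 X3.50 Y-6.06 E0.6025
G1 X6.06 Y-3.50 E0.7530
G1 X7.00 Y0.00 E0.9037
G1 X6.06 Y3.50 E1.0544
G1 X-1.00 Y3.50 E1.3479
G1 X-1.00 Y6.73 E1.4822
G1 X-3.50 Y6.06 E1.5898
G1 X-6.06 Y3.50 E1.7403
G1 X-7.00 Y0.00 E1.8910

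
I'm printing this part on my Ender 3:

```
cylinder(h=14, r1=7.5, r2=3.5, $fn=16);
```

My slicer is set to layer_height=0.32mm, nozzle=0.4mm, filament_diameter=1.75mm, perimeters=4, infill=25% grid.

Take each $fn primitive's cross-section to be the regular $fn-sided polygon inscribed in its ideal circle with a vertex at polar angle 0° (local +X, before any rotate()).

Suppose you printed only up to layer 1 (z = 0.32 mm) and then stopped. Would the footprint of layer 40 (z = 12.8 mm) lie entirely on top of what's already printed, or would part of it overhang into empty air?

Compare the two slices. At z = 0.32: the cone: at t=0.023 of its height the radius interpolates to r₁+(r₂−r₁)t = 7.409, giving a regular 16-gon of that circumradius (area = (16/2)·7.409²·sin(360°/16) = 168.03 mm²). At z = 12.8: the cone contributes a regular 16-gon of circumradius 3.843 (interpolated between r1=7.5 and r2=3.5 at t=0.914) (area = (16/2)·3.843²·sin(360°/16) = 45.21 mm²). Checking containment: the cross-section at z = 12.8 is a subset of the cross-section at z = 0.32.

entirely on top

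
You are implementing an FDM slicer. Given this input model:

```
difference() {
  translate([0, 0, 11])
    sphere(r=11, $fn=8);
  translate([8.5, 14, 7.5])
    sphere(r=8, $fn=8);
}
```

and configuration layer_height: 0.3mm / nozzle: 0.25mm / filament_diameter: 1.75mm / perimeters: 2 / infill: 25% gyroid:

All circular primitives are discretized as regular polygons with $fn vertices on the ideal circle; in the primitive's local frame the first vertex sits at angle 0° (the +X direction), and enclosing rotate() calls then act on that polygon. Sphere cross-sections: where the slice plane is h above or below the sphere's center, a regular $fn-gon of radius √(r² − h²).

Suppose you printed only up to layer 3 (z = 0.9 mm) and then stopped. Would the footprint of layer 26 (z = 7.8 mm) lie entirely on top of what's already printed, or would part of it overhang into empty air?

Compare the two slices. At z = 0.9: the sphere: section is a regular 8-gon, circumradius = √(r²−h²) = √(11²−10.1²) = 4.358 (area = (8/2)·4.358²·sin(360°/8) = 53.71 mm²); the r=8 sphere at (8.5, 14) slices to a regular 8-gon of circumradius 4.521 (√(r²−h²) with h=6.6 from center) (area = (8/2)·4.521²·sin(360°/8) = 57.81 mm²); After the difference (first − rest): starting from the r=11 sphere (53.71 mm²), the r=8 sphere at (8.5, 14) misses the remaining region (no effect) — area = 53.71 mm². At z = 7.8: the r=11 sphere slices to a regular 8-gon of circumradius 10.524 (√(r²−h²) with h=3.2 from center) (area = (8/2)·10.524²·sin(360°/8) = 313.28 mm²); the r=8 sphere at (8.5, 14) slices to a regular 8-gon of circumradius 7.994 (√(r²−h²) with h=0.3 from center) (area = (8/2)·7.994²·sin(360°/8) = 180.76 mm²); Subtracting the remaining from the first: starting from the r=11 sphere (313.28 mm²), the r=8 sphere at (8.5, 14) partially overlaps it — only the 5.08 mm² overlap (of its 180.76 mm²) is removed, clipping the outline — area = 308.19 mm². Checking containment: at z = 7.8 the cross-section extends beyond the z = 0.9 cross-section by about 254.48 mm².

part overhangs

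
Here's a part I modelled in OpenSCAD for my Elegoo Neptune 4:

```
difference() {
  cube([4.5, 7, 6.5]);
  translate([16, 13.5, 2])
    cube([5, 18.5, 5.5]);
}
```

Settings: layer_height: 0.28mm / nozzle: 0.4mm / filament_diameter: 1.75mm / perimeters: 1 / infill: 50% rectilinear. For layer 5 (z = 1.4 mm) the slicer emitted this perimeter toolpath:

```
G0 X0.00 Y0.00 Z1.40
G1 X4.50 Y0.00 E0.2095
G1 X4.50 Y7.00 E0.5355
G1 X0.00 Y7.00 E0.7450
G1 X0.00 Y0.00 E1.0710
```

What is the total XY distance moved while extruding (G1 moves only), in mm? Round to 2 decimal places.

23.00 mm

Sum the Euclidean lengths of each G1 segment: total = 23.00 mm.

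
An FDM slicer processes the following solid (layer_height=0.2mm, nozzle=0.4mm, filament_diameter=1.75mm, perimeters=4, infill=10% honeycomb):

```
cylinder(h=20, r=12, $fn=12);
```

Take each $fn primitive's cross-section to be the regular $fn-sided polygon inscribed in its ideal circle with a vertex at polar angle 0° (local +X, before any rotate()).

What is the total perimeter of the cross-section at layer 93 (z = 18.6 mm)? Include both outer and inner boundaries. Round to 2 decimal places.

At z = 18.6 mm: the cylinder: section is a regular 12-gon, circumradius r=12 (perimeter = 2·12·12.000·sin(180°/12) = 74.54 mm). Overall, the cross-section is a single solid region. Total boundary length (outer) = 74.54 mm.

74.54 mm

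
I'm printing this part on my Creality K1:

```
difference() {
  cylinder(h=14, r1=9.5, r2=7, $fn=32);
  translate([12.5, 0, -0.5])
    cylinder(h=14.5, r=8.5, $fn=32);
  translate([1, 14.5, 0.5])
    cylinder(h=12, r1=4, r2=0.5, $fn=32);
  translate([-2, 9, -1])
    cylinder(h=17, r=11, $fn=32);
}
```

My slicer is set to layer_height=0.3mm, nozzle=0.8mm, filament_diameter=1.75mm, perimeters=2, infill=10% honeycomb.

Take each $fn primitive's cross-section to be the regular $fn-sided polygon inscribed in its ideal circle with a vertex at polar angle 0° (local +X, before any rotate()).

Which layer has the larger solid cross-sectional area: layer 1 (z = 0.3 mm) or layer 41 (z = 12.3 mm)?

layer 1 (z = 0.3 mm)

Layer 1 (z = 0.3): the cone contributes a regular 32-gon of circumradius 9.446 (interpolated between r1=9.5 and r2=7 at t=0.021) (area = (32/2)·9.446²·sin(360°/32) = 278.54 mm²); the r=8.5 cylinder at (12.5, 0) gives a regular 32-gon of circumradius 8.5 (constant along its height) (area = (32/2)·8.500²·sin(360°/32) = 225.52 mm²); the cone at (1, 14.5) is not intersected at this z (z outside [0.5, 12.5]); the r=11 cylinder at (-2, 9) gives a regular 32-gon of circumradius 11 (constant along its height) (area = (32/2)·11.000²·sin(360°/32) = 377.69 mm²); After the difference (first − rest): starting from the cone (278.54 mm²), the r=8.5 cylinder at (12.5, 0) partially overlaps it — only the 47.46 mm² overlap (of its 225.52 mm²) is removed, clipping the outline; the r=11 cylinder at (-2, 9) partially overlaps it — only the 131.74 mm² overlap (of its 377.69 mm²) is removed, clipping the outline — area = 99.34 mm². So its area = 99.34 mm². Layer 41 (z = 12.3): the cone contributes a regular 32-gon of circumradius 7.304 (interpolated between r1=9.5 and r2=7 at t=0.879) (area = (32/2)·7.304²·sin(360°/32) = 166.50 mm²); the r=8.5 cylinder at (12.5, 0) gives a regular 32-gon of circumradius 8.5 (constant along its height) (area = (32/2)·8.500²·sin(360°/32) = 225.52 mm²); the cone at (1, 14.5): at t=0.983 of its height the radius interpolates to r₁+(r₂−r₁)t = 0.558, giving a regular 32-gon of that circumradius (area = (32/2)·0.558²·sin(360°/32) = 0.97 mm²); the cylinder at (-2, 9): section is a regular 32-gon, circumradius r=11 (area = (32/2)·11.000²·sin(360°/32) = 377.69 mm²); Taking the first minus the rest: starting from the cone (166.50 mm²), the r=8.5 cylinder at (12.5, 0) partially overlaps it — only the 21.18 mm² overlap (of its 225.52 mm²) is removed, clipping the outline; the cone at (1, 14.5) misses the remaining region (no effect); the r=11 cylinder at (-2, 9) partially overlaps it — only the 89.05 mm² overlap (of its 377.69 mm²) is removed, clipping the outline — area = 56.28 mm². So its area = 56.28 mm². Layer 1 is larger (99.34 vs 56.28 mm²).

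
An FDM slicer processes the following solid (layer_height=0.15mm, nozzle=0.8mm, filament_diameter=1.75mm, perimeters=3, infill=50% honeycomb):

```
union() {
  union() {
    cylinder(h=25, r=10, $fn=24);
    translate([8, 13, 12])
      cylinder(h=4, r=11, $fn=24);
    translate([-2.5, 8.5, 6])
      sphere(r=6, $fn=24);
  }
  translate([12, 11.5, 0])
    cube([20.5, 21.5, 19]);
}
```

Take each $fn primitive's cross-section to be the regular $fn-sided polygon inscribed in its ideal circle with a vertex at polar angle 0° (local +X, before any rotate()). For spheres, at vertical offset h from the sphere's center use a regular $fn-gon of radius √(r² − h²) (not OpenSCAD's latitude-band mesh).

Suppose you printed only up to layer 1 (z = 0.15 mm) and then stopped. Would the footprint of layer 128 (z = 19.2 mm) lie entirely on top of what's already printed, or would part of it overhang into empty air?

Compare the two slices. At z = 0.15: the r=10 cylinder contributes a regular 24-gon of circumradius 10 (area = (24/2)·10.000²·sin(360°/24) = 310.58 mm²); the cylinder at (8, 13) is absent (z outside [12, 16]); the r=6 sphere at (-2.5, 8.5) contributes a regular 24-gon of circumradius √(6²−5.85²) = 1.333 (area = (24/2)·1.333²·sin(360°/24) = 5.52 mm²); Combining (union): the regions partially overlap — summed areas 316.10 mm² minus the doubly-counted overlap 5.27 mm² gives 310.83 mm² — area = 310.83 mm²; the cube at (12, 11.5) is present — its section is the full 20.5×21.5 rectangle (area 440.75 mm²); Combining (union): the 2 present regions are separate (no shared area or edge), so areas and boundary lengths simply add and each stays a separate island — area = 751.58 mm². At z = 19.2: the r=10 cylinder contributes a regular 24-gon of circumradius 10 (area = (24/2)·10.000²·sin(360°/24) = 310.58 mm²); the cylinder at (8, 13) is absent (z outside [12, 16]); the sphere at (-2.5, 8.5) is not intersected at this z (|z−center|=13.200 > r=6); Taking the union: only the r=10 cylinder is present, so the union is just that shape — area = 310.58 mm²; the cube at (12, 11.5) is absent (z outside [0, 19]); Combining (union): only that combined region is present, so the union is just that shape — area = 310.58 mm². Checking containment: the cross-section at z = 19.2 is a subset of the cross-section at z = 0.15.

entirely on top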